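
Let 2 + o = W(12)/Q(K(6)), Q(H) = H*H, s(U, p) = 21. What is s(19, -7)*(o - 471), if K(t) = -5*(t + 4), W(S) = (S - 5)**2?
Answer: -24831471/2500 ≈ -9932.6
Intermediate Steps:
W(S) = (-5 + S)**2
K(t) = -20 - 5*t (K(t) = -5*(4 + t) = -20 - 5*t)
Q(H) = H**2
o = -4951/2500 (o = -2 + (-5 + 12)**2/((-20 - 5*6)**2) = -2 + 7**2/((-20 - 30)**2) = -2 + 49/((-50)**2) = -2 + 49/2500 = -4951/2500 ≈ -1.9804)
s(19, -7)*(o - 471) = 21*(-4951/2500 - 471) = 21*(-1182451/2500) = -24831471/2500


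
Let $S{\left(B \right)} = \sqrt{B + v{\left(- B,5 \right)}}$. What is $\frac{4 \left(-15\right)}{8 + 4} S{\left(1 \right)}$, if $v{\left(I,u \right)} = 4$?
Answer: $- 5 \sqrt{5} \approx -11.18$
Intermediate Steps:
$S{\left(B \right)} = \sqrt{4 + B}$ ($S{\left(B \right)} = \sqrt{B + 4} = \sqrt{4 + B}$)
$\frac{4 \left(-15\right)}{8 + 4} S{\left(1 \right)} = \frac{4 \left(-15\right)}{8 + 4} \sqrt{4 + 1} = \frac{1}{12} \left(-60\right) \sqrt{5} = - 5 \sqrt{5}$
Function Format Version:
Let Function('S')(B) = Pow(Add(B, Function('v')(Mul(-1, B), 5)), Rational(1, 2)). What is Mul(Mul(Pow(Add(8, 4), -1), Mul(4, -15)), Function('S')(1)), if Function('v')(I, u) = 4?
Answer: Mul(-5, Pow(5, Rational(1, 2))) ≈ -11.180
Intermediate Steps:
Function('S')(B) = Pow(Add(4, B), Rational(1, 2)) (Function('S')(B) = Pow(Add(B, 4), Rational(1, 2)) = Pow(Add(4, B), Rational(1, 2)))
Mul(Mul(Pow(Add(8, 4), -1), Mul(4, -15)), Function('S')(1)) = Mul(Mul(Pow(Add(8, 4), -1), Mul(4, -15)), Pow(Add(4, 1), Rational(1, 2))) = Mul(Mul(Pow(12, -1), -60), Pow(5, Rational(1, 2))) = Mul(Mul(Rational(1, 12), -60), Pow(5, Rational(1, 2))) = Mul(-5, Pow(5, Rational(1, 2)))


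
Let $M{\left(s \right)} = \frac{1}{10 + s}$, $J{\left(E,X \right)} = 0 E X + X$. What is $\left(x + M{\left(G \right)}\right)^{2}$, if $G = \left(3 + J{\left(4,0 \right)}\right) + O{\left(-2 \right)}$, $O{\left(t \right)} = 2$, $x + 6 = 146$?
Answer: $\frac{4414201}{225} \approx 19619.0$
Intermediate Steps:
$x = 140$ ($x = -6 + 146 = 140$)
$J{\left(E,X \right)} = X$ ($J{\left(E,X \right)} = 0 X + X = 0 + X = X$)
$G = 5$ ($G = \left(3 + 0\right) + 2 = 3 + 2 = 5$)
$\left(x + M{\left(G \right)}\right)^{2} = \left(140 + \frac{1}{10 + 5}\right)^{2} = \left(140 + \frac{1}{15}\right)^{2} = \left(\frac{2101}{15}\right)^{2} = \frac{4414201}{225}$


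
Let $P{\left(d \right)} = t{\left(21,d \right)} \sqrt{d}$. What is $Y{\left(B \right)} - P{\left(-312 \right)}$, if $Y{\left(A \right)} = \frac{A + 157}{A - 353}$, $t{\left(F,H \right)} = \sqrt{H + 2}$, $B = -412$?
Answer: $\frac{1}{3} + 4 \sqrt{6045} \approx 311.33$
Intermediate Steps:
$t{\left(F,H \right)} = \sqrt{2 + H}$
$Y{\left(A \right)} = \frac{157 + A}{-353 + A}$
$P{\left(d \right)} = \sqrt{d} \sqrt{2 + d}$ ($P{\left(d \right)} = \sqrt{2 + d} \sqrt{d} = \sqrt{d} \sqrt{2 + d}$)
$Y{\left(B \right)} - P{\left(-312 \right)} = \frac{157 - 412}{-353 - 412} - \sqrt{-312} \sqrt{2 - 312} = \frac{1}{-765} \left(-255\right) - 2 i \sqrt{78} \sqrt{-310} = \left(- \frac{1}{765}\right) \left(-255\right) - 2 i \sqrt{78} i \sqrt{310} = \frac{1}{3} - - 4 \sqrt{6045} = \frac{1}{3} + 4 \sqrt{6045}$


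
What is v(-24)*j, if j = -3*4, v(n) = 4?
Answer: -48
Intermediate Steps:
j = -12
v(-24)*j = 4*(-12) = -48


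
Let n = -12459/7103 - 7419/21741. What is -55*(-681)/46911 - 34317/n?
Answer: 27623836700767309/1686545710604 ≈ 16379.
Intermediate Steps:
n = -107856092/51475441 (n = -12459*1/7103 - 7419*1/21741 = -12459/7103 - 2473/7247 = -107856092/51475441 ≈ -2.0953)
-55*(-681)/46911 - 34317/n = -55*(-681)/46911 - 34317/(-107856092/51475441) = 37455*(1/46911) - 34317*(-51475441/107856092) = 12485/15637 + 1766482708797/107856092 = 27623836700767309/1686545710604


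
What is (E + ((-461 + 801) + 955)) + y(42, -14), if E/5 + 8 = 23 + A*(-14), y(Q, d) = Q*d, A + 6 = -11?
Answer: 1972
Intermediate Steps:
A = -17 (A = -6 - 11 = -17)
E = 1265 (E = -40 + 5*(23 - 17*(-14)) = -40 + 5*(23 + 238) = -40 + 5*261 = -40 + 1305 = 1265)
(E + ((-461 + 801) + 955)) + y(42, -14) = (1265 + ((-461 + 801) + 955)) + 42*(-14) = (1265 + (340 + 955)) - 588 = (1265 + 1295) - 588 = 2560 - 588 = 1972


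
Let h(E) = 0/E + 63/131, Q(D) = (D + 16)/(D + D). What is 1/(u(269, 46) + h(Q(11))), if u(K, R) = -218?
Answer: -131/28495 ≈ -0.0045973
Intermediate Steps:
Q(D) = (16 + D)/(2*D) (Q(D) = (16 + D)/((2*D)) = (16 + D)*(1/(2*D)) = (16 + D)/(2*D))
h(E) = 63/131 (h(E) = 0 + 63*(1/131) = 0 + 63/131 = 63/131)
1/(u(269, 46) + h(Q(11))) = 1/(-218 + 63/131) = 1/(-28495/131) = -131/28495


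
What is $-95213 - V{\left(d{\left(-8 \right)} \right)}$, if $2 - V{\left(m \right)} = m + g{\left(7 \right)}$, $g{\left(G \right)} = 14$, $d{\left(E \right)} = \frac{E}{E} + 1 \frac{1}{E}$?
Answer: $- \frac{761601}{8} \approx -95200.0$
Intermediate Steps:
$d{\left(E \right)} = 1 + \frac{1}{E}$
$V{\left(m \right)} = -12 - m$ ($V{\left(m \right)} = 2 - \left(m + 14\right) = 2 - \left(14 + m\right) = -12 - m$)
$-95213 - V{\left(d{\left(-8 \right)} \right)} = -95213 - \left(-12 - \frac{1 - 8}{-8}\right) = -95213 - \left(-12 - \left(- \frac{1}{8}\right) \left(-7\right)\right) = -95213 - \left(-12 - \frac{7}{8}\right) = -95213 - - \frac{103}{8} = -95213 + \frac{103}{8} = - \frac{761601}{8}$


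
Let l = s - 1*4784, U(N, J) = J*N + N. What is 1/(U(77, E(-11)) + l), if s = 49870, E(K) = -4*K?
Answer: 1/48551 ≈ 2.0597e-5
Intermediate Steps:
U(N, J) = N + J*N
l = 45086 (l = 49870 - 1*4784 = 49870 - 4784 = 45086)
1/(U(77, E(-11)) + l) = 1/(77*(1 - 4*(-11)) + 45086) = 1/(77*(1 + 44) + 45086) = 1/(77*45 + 45086) = 1/(3465 + 45086) = 1/48551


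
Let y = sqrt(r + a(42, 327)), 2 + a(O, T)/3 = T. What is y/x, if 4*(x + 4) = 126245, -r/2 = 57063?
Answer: 4*I*sqrt(113151)/126229 ≈ 0.010659*I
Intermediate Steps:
r = -114126 (r = -2*57063 = -114126)
a(O, T) = -6 + 3*T
y = I*sqrt(113151) (y = sqrt(-114126 + (-6 + 3*327)) = sqrt(-114126 + (-6 + 981)) = sqrt(-114126 + 975) = sqrt(-113151) = I*sqrt(113151) ≈ 336.38*I)
x = 126229/4 (x = -4 + (1/4)*126245 = -4 + 126245/4 = 126229/4 ≈ 31557.)
y/x = (I*sqrt(113151))/(126229/4) = (I*sqrt(113151))*(4/126229) = 4*I*sqrt(113151)/126229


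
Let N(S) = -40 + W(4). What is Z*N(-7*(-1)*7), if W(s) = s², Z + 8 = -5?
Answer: 312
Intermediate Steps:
Z = -13 (Z = -8 - 5 = -13)
N(S) = -24 (N(S) = -40 + 4² = -40 + 16 = -24)
Z*N(-7*(-1)*7) = -13*(-24) = 312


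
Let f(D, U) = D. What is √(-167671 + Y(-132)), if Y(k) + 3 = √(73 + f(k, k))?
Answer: √(-167674 + I*√59) ≈ 0.0094 + 409.48*I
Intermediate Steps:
Y(k) = -3 + √(73 + k)
√(-167671 + Y(-132)) = √(-167671 + (-3 + √(73 - 132))) = √(-167671 + (-3 + √(-59))) = √(-167671 + (-3 + I*√59)) = √(-167674 + I*√59)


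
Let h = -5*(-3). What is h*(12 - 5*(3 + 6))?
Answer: -495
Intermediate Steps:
h = 15
h*(12 - 5*(3 + 6)) = 15*(12 - 5*(3 + 6)) = 15*(12 - 5*9) = 15*(12 - 45) = 15*(-33) = -495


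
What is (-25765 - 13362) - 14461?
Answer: -53588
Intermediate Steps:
(-25765 - 13362) - 14461 = -39127 - 14461 = -53588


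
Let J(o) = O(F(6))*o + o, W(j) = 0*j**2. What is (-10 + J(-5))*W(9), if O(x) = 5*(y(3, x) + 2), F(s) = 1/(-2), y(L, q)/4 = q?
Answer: 0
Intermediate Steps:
y(L, q) = 4*q
F(s) = -1/2
O(x) = 10 + 20*x (O(x) = 5*(4*x + 2) = 5*(2 + 4*x) = 10 + 20*x)
W(j) = 0
J(o) = o (J(o) = (10 + 20*(-1/2))*o + o = (10 - 10)*o + o = 0*o + o = 0 + o = o)
(-10 + J(-5))*W(9) = (-10 - 5)*0 = -15*0 = 0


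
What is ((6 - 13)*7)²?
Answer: 2401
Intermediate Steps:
((6 - 13)*7)² = (-7*7)² = (-49)² = 2401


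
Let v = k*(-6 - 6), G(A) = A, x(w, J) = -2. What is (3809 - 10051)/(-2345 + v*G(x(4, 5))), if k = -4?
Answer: 6242/2441 ≈ 2.5571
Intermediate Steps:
v = 48 (v = -4*(-6 - 6) = -4*(-12) = 48)
(3809 - 10051)/(-2345 + v*G(x(4, 5))) = (3809 - 10051)/(-2345 + 48*(-2)) = -6242/(-2345 - 96) = -6242/(-2441) = -6242*(-1/2441) = 6242/2441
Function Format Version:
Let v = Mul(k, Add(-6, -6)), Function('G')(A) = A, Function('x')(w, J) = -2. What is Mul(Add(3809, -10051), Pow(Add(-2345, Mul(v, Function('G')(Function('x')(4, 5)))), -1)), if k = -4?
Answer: Rational(6242, 2441) ≈ 2.5571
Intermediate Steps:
v = 48 (v = Mul(-4, Add(-6, -6)) = Mul(-4, -12) = 48)
Mul(Add(3809, -10051), Pow(Add(-2345, Mul(v, Function('G')(Function('x')(4, 5)))), -1)) = Mul(Add(3809, -10051), Pow(Add(-2345, Mul(48, -2)), -1)) = Mul(-6242, Pow(Add(-2345, -96), -1)) = Mul(-6242, Pow(-2441, -1)) = Mul(-6242, Rational(-1, 2441)) = Rational(6242, 2441)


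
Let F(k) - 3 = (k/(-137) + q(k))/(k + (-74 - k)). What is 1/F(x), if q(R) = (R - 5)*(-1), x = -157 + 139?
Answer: 10138/27245 ≈ 0.37211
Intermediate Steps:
x = -18
q(R) = 5 - R (q(R) = (-5 + R)*(-1) = 5 - R)
F(k) = 217/74 + 69*k/5069 (F(k) = 3 + (k/(-137) + (5 - k))/(k + (-74 - k)) = 3 + (k*(-1/137) + (5 - k))/(-74) = 3 + (-k/137 + (5 - k))*(-1/74) = 3 + (5 - 138*k/137)*(-1/74) = 3 + (-5/74 + 69*k/5069) = 217/74 + 69*k/5069)
1/F(x) = 1/(217/74 + (69/5069)*(-18)) = 1/(217/74 - 1242/5069) = 1/(27245/10138) = 10138/27245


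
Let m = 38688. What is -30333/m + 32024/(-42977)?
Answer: -847521951/554231392 ≈ -1.5292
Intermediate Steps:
-30333/m + 32024/(-42977) = -30333/38688 + 32024/(-42977) = -30333*1/38688 + 32024*(-1/42977) = -10111/12896 - 32024/42977 = -847521951/554231392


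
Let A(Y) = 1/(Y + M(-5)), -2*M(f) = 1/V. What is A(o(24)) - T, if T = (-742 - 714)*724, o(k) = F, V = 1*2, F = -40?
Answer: 169717180/161 ≈ 1.0541e+6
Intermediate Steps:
V = 2
o(k) = -40
T = -1054144 (T = -1456*724 = -1054144)
M(f) = -1/4 (M(f) = -1/2/2 = -1/2*1/2 = -1/4)
A(Y) = 1/(-1/4 + Y) (A(Y) = 1/(Y - 1/4) = 1/(-1/4 + Y))
A(o(24)) - T = 4/(-1 + 4*(-40)) - 1*(-1054144) = 4/(-1 - 160) + 1054144 = 4/(-161) + 1054144 = 4*(-1/161) + 1054144 = -4/161 + 1054144 = 169717180/161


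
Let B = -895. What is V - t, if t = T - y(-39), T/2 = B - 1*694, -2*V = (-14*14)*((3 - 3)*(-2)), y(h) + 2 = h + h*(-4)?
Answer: 3293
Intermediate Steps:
y(h) = -2 - 3*h (y(h) = -2 + (h + h*(-4)) = -2 + (h - 4*h) = -2 - 3*h)
V = 0 (V = -(-14*14)*(3 - 3)*(-2)/2 = -(-98)*0*(-2) = -(-98)*0 = -1/2*0 = 0)
T = -3178 (T = 2*(-895 - 1*694) = 2*(-895 - 694) = 2*(-1589) = -3178)
t = -3293 (t = -3178 - (-2 - 3*(-39)) = -3178 - (-2 + 117) = -3178 - 1*115 = -3178 - 115 = -3293)
V - t = 0 - 1*(-3293) = 0 + 3293 = 3293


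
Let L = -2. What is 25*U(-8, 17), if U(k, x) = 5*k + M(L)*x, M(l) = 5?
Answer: 1125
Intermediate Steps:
U(k, x) = 5*k + 5*x
25*U(-8, 17) = 25*(5*(-8) + 5*17) = 25*(-40 + 85) = 25*45 = 1125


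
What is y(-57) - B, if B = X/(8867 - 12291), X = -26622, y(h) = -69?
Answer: -131439/1712 ≈ -76.775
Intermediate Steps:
B = 13311/1712 (B = -26622/(8867 - 12291) = -26622/(-3424) = -26622*(-1/3424) = 13311/1712 ≈ 7.7751)
y(-57) - B = -69 - 1*13311/1712 = -69 - 13311/1712 = -131439/1712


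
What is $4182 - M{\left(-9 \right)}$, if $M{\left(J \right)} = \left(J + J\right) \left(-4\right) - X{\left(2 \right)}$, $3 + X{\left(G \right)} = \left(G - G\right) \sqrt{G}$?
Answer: $4107$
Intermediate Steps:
$X{\left(G \right)} = -3$ ($X{\left(G \right)} = -3 + \left(G - G\right) \sqrt{G} = -3 + 0 \sqrt{G} = -3 + 0 = -3$)
$M{\left(J \right)} = 3 - 8 J$ ($M{\left(J \right)} = \left(J + J\right) \left(-4\right) - -3 = 2 J \left(-4\right) + 3 = - 8 J + 3 = 3 - 8 J$)
$4182 - M{\left(-9 \right)} = 4182 - \left(3 - -72\right) = 4182 - \left(3 + 72\right) = 4182 - 75 = 4107$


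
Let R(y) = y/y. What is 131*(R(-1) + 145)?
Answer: 19126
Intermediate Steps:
R(y) = 1
131*(R(-1) + 145) = 131*(1 + 145) = 131*146 = 19126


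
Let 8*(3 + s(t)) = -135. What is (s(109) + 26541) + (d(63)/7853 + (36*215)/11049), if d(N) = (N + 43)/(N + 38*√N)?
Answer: 8474701208418347/319536873752 + 4028*√7/227744853 ≈ 26522.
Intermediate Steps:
s(t) = -159/8 (s(t) = -3 + (⅛)*(-135) = -3 - 135/8 = -159/8)
d(N) = (43 + N)/(N + 38*√N)
(s(109) + 26541) + (d(63)/7853 + (36*215)/11049) = (-159/8 + 26541) + (((43 + 63)/(63 + 38*√63))/7853 + (36*215)/11049) = 212169/8 + ((106/(63 + 38*(3*√7)))*(1/7853) + 7740*(1/11049)) = 212169/8 + ((106/(63 + 114*√7))*(1/7853) + 2580/3683) = 212169/8 + (106/(7853*(63 + 114*√7)) + 2580/3683) = 212169/8 + (2580/3683 + 106/(7853*(63 + 114*√7))) = 781439067/29464 + 106/(7853*(63 + 114*√7))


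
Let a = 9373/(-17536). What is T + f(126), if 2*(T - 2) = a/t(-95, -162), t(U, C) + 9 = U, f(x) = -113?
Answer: -31143215/280576 ≈ -111.00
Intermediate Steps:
t(U, C) = -9 + U
a = -9373/17536 (a = 9373*(-1/17536) = -9373/17536 ≈ -0.53450)
T = 561873/280576 (T = 2 + (-9373/(17536*(-9 - 95)))/2 = 2 + (-9373/17536/(-104))/2 = 2 + (-9373/17536*(-1/104))/2 = 2 + (½)*(721/140288) = 2 + 721/280576 = 561873/280576 ≈ 2.0026)
T + f(126) = 561873/280576 - 113 = -31143215/280576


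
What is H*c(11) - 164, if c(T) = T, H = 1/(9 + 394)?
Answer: -66081/403 ≈ -163.97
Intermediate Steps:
H = 1/403 ≈ 0.0024814
H*c(11) - 164 = (1/403)*11 - 164 = 11/403 - 164 = -66081/403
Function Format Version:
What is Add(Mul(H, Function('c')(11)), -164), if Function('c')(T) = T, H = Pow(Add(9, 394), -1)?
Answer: Rational(-66081, 403) ≈ -163.97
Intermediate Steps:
H = Rational(1, 403) (H = Pow(403, -1) = Rational(1, 403) ≈ 0.0024814)
Add(Mul(H, Function('c')(11)), -164) = Add(Mul(Rational(1, 403), 11), -164) = Add(Rational(11, 403), -164) = Rational(-66081, 403)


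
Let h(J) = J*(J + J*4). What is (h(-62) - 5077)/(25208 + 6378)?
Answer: 14143/31586 ≈ 0.44776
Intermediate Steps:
h(J) = 5*J² (h(J) = J*(J + 4*J) = J*(5*J) = 5*J²)
(h(-62) - 5077)/(25208 + 6378) = (5*(-62)² - 5077)/(25208 + 6378) = (5*3844 - 5077)/31586 = (19220 - 5077)*(1/31586) = 14143*(1/31586) = 14143/31586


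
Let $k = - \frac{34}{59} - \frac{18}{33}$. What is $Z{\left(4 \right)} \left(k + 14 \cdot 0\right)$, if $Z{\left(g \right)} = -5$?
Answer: $\frac{3640}{649} \approx 5.6086$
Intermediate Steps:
$k = - \frac{728}{649}$ ($k = \left(-34\right) \frac{1}{59} - \frac{6}{11} = - \frac{34}{59} - \frac{6}{11} = - \frac{728}{649} \approx -1.1217$)
$Z{\left(4 \right)} \left(k + 14 \cdot 0\right) = - 5 \left(- \frac{728}{649} + 14 \cdot 0\right) = - 5 \left(- \frac{728}{649} + 0\right) = \left(-5\right) \left(- \frac{728}{649}\right) = \frac{3640}{649}$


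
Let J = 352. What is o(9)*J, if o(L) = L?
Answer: 3168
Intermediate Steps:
o(9)*J = 9*352 = 3168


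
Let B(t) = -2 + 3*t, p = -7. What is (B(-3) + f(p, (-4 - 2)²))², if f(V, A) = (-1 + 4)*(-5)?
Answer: 676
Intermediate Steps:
f(V, A) = -15 (f(V, A) = 3*(-5) = -15)
(B(-3) + f(p, (-4 - 2)²))² = ((-2 + 3*(-3)) - 15)² = ((-2 - 9) - 15)² = (-11 - 15)² = (-26)² = 676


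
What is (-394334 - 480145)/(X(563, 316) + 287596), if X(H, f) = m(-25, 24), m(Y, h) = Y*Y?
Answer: -874479/288221 ≈ -3.0341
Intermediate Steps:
m(Y, h) = Y²
X(H, f) = 625 (X(H, f) = (-25)² = 625)
(-394334 - 480145)/(X(563, 316) + 287596) = (-394334 - 480145)/(625 + 287596) = -874479/288221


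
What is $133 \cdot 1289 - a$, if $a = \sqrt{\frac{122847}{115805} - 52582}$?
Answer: $171437 - \frac{i \sqrt{705152355453715}}{115805} \approx 1.7144 \cdot 10^{5} - 229.31 i$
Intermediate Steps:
$a = \frac{i \sqrt{705152355453715}}{115805}$ ($a = \sqrt{122847 \cdot \frac{1}{115805} - 52582} = \sqrt{\frac{122847}{115805} - 52582} = \sqrt{- \frac{6089135663}{115805}} = \frac{i \sqrt{705152355453715}}{115805} \approx 229.31 i$)
$133 \cdot 1289 - a = 133 \cdot 1289 - \frac{i \sqrt{705152355453715}}{115805} = 171437 - \frac{i \sqrt{705152355453715}}{115805}$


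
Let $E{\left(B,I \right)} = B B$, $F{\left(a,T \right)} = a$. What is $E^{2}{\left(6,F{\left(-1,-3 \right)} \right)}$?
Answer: $1296$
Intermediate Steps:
$E{\left(B,I \right)} = B^{2}$
$E^{2}{\left(6,F{\left(-1,-3 \right)} \right)} = \left(6^{2}\right)^{2} = 36^{2} = 1296$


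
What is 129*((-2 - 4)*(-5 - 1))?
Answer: 4644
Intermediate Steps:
129*((-2 - 4)*(-5 - 1)) = 129*(-6*(-6)) = 129*36 = 4644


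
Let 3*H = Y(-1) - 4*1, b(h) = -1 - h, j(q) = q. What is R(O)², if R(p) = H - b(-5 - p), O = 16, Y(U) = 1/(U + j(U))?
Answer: 1849/4 ≈ 462.25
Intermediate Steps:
Y(U) = 1/(2*U) (Y(U) = 1/(U + U) = 1/(2*U))
H = -3/2 (H = ((½)/(-1) - 4*1)/3 = ((½)*(-1) - 4)/3 = (-½ - 4)/3 = (⅓)*(-9/2) = -3/2 ≈ -1.5000)
R(p) = -11/2 - p (R(p) = -3/2 - (-1 - (-5 - p)) = -3/2 - (-1 + (5 + p)) = -3/2 - (4 + p) = -3/2 + (-4 - p) = -11/2 - p)
R(O)² = (-11/2 - 1*16)² = (-11/2 - 16)² = (-43/2)² = 1849/4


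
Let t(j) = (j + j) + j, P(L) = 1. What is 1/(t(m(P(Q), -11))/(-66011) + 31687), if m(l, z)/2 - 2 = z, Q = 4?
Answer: 66011/2091690611 ≈ 3.1559e-5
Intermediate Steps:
m(l, z) = 4 + 2*z
t(j) = 3*j (t(j) = 2*j + j = 3*j)
1/(t(m(P(Q), -11))/(-66011) + 31687) = 1/((3*(4 + 2*(-11)))/(-66011) + 31687) = 1/((3*(4 - 22))*(-1/66011) + 31687) = 1/((3*(-18))*(-1/66011) + 31687) = 1/(-54*(-1/66011) + 31687) = 1/(54/66011 + 31687) = 1/(2091690611/66011) = 66011/2091690611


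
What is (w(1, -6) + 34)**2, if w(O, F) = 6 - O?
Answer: 1521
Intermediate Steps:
(w(1, -6) + 34)**2 = ((6 - 1*1) + 34)**2 = ((6 - 1) + 34)**2 = (5 + 34)**2 = 39**2 = 1521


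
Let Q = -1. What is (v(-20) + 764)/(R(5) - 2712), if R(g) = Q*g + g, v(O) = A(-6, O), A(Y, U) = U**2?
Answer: -97/226 ≈ -0.42920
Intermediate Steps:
v(O) = O**2
R(g) = 0 (R(g) = -g + g = 0)
(v(-20) + 764)/(R(5) - 2712) = ((-20)**2 + 764)/(0 - 2712) = (400 + 764)/(-2712) = 1164*(-1/2712) = -97/226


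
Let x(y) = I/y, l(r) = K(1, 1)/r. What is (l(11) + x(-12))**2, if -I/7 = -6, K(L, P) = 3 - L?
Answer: 5329/484 ≈ 11.010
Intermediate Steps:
I = 42 (I = -7*(-6) = 42)
l(r) = 2/r (l(r) = (3 - 1*1)/r = (3 - 1)/r = 2/r)
x(y) = 42/y
(l(11) + x(-12))**2 = (2/11 + 42/(-12))**2 = (2*(1/11) + 42*(-1/12))**2 = (2/11 - 7/2)**2 = (-73/22)**2 = 5329/484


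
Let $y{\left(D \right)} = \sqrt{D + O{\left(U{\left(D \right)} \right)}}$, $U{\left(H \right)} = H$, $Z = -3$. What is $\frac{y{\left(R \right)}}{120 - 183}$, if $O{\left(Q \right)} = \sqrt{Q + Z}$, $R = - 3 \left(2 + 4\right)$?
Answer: $- \frac{\sqrt{-18 + i \sqrt{21}}}{63} \approx -0.0085049 - 0.067878 i$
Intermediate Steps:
$R = -18$ ($R = \left(-3\right) 6 = -18$)
$O{\left(Q \right)} = \sqrt{-3 + Q}$ ($O{\left(Q \right)} = \sqrt{Q - 3} = \sqrt{-3 + Q}$)
$y{\left(D \right)} = \sqrt{D + \sqrt{-3 + D}}$
$\frac{y{\left(R \right)}}{120 - 183} = \frac{\sqrt{-18 + \sqrt{-3 - 18}}}{120 - 183} = \frac{\sqrt{-18 + \sqrt{-21}}}{-63} = \sqrt{-18 + i \sqrt{21}} \left(- \frac{1}{63}\right) = - \frac{\sqrt{-18 + i \sqrt{21}}}{63}$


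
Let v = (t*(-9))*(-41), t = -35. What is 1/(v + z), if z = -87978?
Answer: -1/100893 ≈ -9.9115e-6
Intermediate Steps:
v = -12915 (v = -35*(-9)*(-41) = 315*(-41) = -12915)
1/(v + z) = 1/(-12915 - 87978) = 1/(-100893) = -1/100893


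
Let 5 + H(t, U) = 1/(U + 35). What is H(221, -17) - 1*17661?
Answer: -317987/18 ≈ -17666.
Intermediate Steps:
H(t, U) = -5 + 1/(35 + U) (H(t, U) = -5 + 1/(U + 35) = -5 + 1/(35 + U))
H(221, -17) - 1*17661 = (-174 - 5*(-17))/(35 - 17) - 1*17661 = (-174 + 85)/18 - 17661 = (1/18)*(-89) - 17661 = -89/18 - 17661 = -317987/18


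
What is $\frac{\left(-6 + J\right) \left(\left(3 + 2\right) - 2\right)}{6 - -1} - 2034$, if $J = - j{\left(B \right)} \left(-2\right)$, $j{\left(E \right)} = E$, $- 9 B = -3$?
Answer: $- \frac{14254}{7} \approx -2036.3$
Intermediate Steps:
$B = \frac{1}{3}$ ($B = \left(- \frac{1}{9}\right) \left(-3\right) = \frac{1}{3} \approx 0.33333$)
$J = \frac{2}{3}$ ($J = \left(-1\right) \frac{1}{3} \left(-2\right) = \left(- \frac{1}{3}\right) \left(-2\right) = \frac{2}{3} \approx 0.66667$)
$\frac{\left(-6 + J\right) \left(\left(3 + 2\right) - 2\right)}{6 - -1} - 2034 = \frac{\left(-6 + \frac{2}{3}\right) \left(\left(3 + 2\right) - 2\right)}{6 - -1} - 2034 = \frac{\left(- \frac{16}{3}\right) \left(5 - 2\right)}{6 + 1} - 2034 = \frac{\left(- \frac{16}{3}\right) 3}{7} - 2034 = \left(-16\right) \frac{1}{7} - 2034 = - \frac{16}{7} - 2034 = - \frac{14254}{7}$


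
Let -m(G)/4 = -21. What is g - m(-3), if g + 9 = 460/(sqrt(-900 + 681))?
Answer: -93 - 460*I*sqrt(219)/219 ≈ -93.0 - 31.084*I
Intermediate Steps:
m(G) = 84 (m(G) = -4*(-21) = 84)
g = -9 - 460*I*sqrt(219)/219 (g = -9 + 460/(sqrt(-900 + 681)) = -9 + 460/(sqrt(-219)) = -9 + 460/((I*sqrt(219))) = -9 + 460*(-I*sqrt(219)/219) = -9 - 460*I*sqrt(219)/219 ≈ -9.0 - 31.084*I)
g - m(-3) = (-9 - 460*I*sqrt(219)/219) - 1*84 = (-9 - 460*I*sqrt(219)/219) - 84 = -93 - 460*I*sqrt(219)/219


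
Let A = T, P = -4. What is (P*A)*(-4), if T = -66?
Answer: -1056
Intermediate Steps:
A = -66
(P*A)*(-4) = -4*(-66)*(-4) = 264*(-4) = -1056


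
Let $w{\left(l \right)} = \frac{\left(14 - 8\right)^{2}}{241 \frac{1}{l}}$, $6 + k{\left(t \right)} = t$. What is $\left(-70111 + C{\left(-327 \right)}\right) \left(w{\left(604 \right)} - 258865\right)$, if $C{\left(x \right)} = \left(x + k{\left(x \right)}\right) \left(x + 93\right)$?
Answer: $- \frac{5259154557209}{241} \approx -2.1822 \cdot 10^{10}$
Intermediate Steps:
$k{\left(t \right)} = -6 + t$
$C{\left(x \right)} = \left(-6 + 2 x\right) \left(93 + x\right)$ ($C{\left(x \right)} = \left(x + \left(-6 + x\right)\right) \left(x + 93\right) = \left(-6 + 2 x\right) \left(93 + x\right)$)
$w{\left(l \right)} = \frac{36 l}{241}$ ($w{\left(l \right)} = 6^{2} \frac{l}{241} = 36 \frac{l}{241} = \frac{36 l}{241}$)
$\left(-70111 + C{\left(-327 \right)}\right) \left(w{\left(604 \right)} - 258865\right) = \left(-70111 + \left(-558 + 2 \left(-327\right)^{2} + 180 \left(-327\right)\right)\right) \left(\frac{36}{241} \cdot 604 - 258865\right) = \left(-70111 - -154440\right) \left(\frac{21744}{241} - 258865\right) = \left(-70111 - -154440\right) \left(- \frac{62364721}{241}\right) = \left(-70111 + 154440\right) \left(- \frac{62364721}{241}\right) = 84329 \left(- \frac{62364721}{241}\right) = - \frac{5259154557209}{241}$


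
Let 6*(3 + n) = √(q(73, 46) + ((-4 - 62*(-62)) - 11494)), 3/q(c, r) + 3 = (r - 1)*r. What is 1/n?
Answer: -74412/5496841 - 6*I*√3633513845/5496841 ≈ -0.013537 - 0.065796*I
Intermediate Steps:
q(c, r) = 3/(-3 + r*(-1 + r)) (q(c, r) = 3/(-3 + (r - 1)*r) = 3/(-3 + (-1 + r)*r) = 3/(-3 + r*(-1 + r)))
n = -3 + I*√3633513845/4134 (n = -3 + √(3/(-3 + 46² - 1*46) + ((-4 - 62*(-62)) - 11494))/6 = -3 + √(3/(-3 + 2116 - 46) + ((-4 + 3844) - 11494))/6 = -3 + √(3/2067 + (3840 - 11494))/6 = -3 + √(3*(1/2067) - 7654)/6 = -3 + √(1/689 - 7654)/6 = -3 + √(-5273605/689)/6 = -3 + (I*√3633513845/689)/6 = -3 + I*√3633513845/4134 ≈ -3.0 + 14.581*I)
1/n = 1/(-3 + I*√3633513845/4134)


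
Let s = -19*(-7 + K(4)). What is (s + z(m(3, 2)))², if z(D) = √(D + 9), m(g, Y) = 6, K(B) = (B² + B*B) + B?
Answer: (551 - √15)² ≈ 2.9935e+5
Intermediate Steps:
K(B) = B + 2*B² (K(B) = (B² + B²) + B = 2*B² + B = B + 2*B²)
z(D) = √(9 + D)
s = -551 (s = -19*(-7 + 4*(1 + 2*4)) = -19*(-7 + 4*(1 + 8)) = -19*(-7 + 4*9) = -19*(-7 + 36) = -19*29 = -551)
(s + z(m(3, 2)))² = (-551 + √(9 + 6))² = (-551 + √15)²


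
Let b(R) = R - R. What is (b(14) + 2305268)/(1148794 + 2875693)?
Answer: 2305268/4024487 ≈ 0.57281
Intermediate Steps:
b(R) = 0
(b(14) + 2305268)/(1148794 + 2875693) = (0 + 2305268)/(1148794 + 2875693) = 2305268/4024487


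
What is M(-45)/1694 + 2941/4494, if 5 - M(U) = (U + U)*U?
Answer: -471292/271887 ≈ -1.7334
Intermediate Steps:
M(U) = 5 - 2*U² (M(U) = 5 - (U + U)*U = 5 - 2*U*U = 5 - 2*U²)
M(-45)/1694 + 2941/4494 = (5 - 2*(-45)²)/1694 + 2941/4494 = (5 - 2*2025)*(1/1694) + 2941*(1/4494) = (5 - 4050)*(1/1694) + 2941/4494 = -4045*1/1694 + 2941/4494 = -4045/1694 + 2941/4494 = -471292/271887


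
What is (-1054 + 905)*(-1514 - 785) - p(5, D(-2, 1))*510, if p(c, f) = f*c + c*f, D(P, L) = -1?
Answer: 347651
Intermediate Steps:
p(c, f) = 2*c*f (p(c, f) = c*f + c*f = 2*c*f)
(-1054 + 905)*(-1514 - 785) - p(5, D(-2, 1))*510 = (-1054 + 905)*(-1514 - 785) - 2*5*(-1)*510 = -149*(-2299) - (-10)*510 = 342551 - 1*(-5100) = 342551 + 5100 = 347651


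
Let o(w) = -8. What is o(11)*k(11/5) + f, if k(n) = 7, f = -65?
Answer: -121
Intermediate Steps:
o(11)*k(11/5) + f = -8*7 - 65 = -56 - 65 = -121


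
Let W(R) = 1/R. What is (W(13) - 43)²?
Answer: 311364/169 ≈ 1842.4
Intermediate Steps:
(W(13) - 43)² = (1/13 - 43)² = (-558/13)² = 311364/169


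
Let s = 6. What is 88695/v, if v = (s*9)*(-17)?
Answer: -3285/34 ≈ -96.618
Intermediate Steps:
v = -918 (v = (6*9)*(-17) = 54*(-17) = -918)
88695/v = 88695/(-918) = 88695*(-1/918) = -3285/34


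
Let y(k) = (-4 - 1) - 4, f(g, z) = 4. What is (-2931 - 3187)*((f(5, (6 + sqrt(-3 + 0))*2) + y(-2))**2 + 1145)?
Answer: -7158060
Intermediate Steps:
y(k) = -9 (y(k) = -5 - 4 = -9)
(-2931 - 3187)*((f(5, (6 + sqrt(-3 + 0))*2) + y(-2))**2 + 1145) = (-2931 - 3187)*((4 - 9)**2 + 1145) = -6118*((-5)**2 + 1145) = -6118*(25 + 1145) = -6118*1170 = -7158060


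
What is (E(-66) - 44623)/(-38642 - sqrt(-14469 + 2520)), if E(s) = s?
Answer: 1726872338/1493216113 - 44689*I*sqrt(11949)/1493216113 ≈ 1.1565 - 0.0032715*I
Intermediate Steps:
(E(-66) - 44623)/(-38642 - sqrt(-14469 + 2520)) = (-66 - 44623)/(-38642 - sqrt(-14469 + 2520)) = -44689/(-38642 - sqrt(-11949)) = -44689/(-38642 - I*sqrt(11949))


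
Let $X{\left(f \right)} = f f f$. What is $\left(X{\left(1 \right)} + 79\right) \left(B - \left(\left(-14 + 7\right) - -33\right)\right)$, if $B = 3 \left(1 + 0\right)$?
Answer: $-1840$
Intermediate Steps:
$B = 3$ ($B = 3 \cdot 1 = 3$)
$X{\left(f \right)} = f^{3}$ ($X{\left(f \right)} = f^{2} f = f^{3}$)
$\left(X{\left(1 \right)} + 79\right) \left(B - \left(\left(-14 + 7\right) - -33\right)\right) = \left(1^{3} + 79\right) \left(3 - \left(\left(-14 + 7\right) - -33\right)\right) = \left(1 + 79\right) \left(3 - \left(-7 + 33\right)\right) = 80 \left(3 - 26\right) = 80 \left(-23\right) = -1840$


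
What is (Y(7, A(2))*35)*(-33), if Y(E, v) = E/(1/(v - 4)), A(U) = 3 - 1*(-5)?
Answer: -32340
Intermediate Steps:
A(U) = 8 (A(U) = 3 + 5 = 8)
Y(E, v) = E*(-4 + v) (Y(E, v) = E/(1/(-4 + v)) = E*(-4 + v))
(Y(7, A(2))*35)*(-33) = ((7*(-4 + 8))*35)*(-33) = ((7*4)*35)*(-33) = (28*35)*(-33) = 980*(-33) = -32340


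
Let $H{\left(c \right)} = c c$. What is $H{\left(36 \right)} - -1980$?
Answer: $3276$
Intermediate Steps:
$H{\left(c \right)} = c^{2}$
$H{\left(36 \right)} - -1980 = 36^{2} - -1980 = 1296 + 1980 = 3276$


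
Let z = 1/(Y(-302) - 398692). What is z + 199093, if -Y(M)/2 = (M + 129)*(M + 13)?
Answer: 99284891797/498686 ≈ 1.9909e+5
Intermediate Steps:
Y(M) = -2*(13 + M)*(129 + M) (Y(M) = -2*(M + 129)*(M + 13) = -2*(129 + M)*(13 + M) = -2*(13 + M)*(129 + M))
z = -1/498686 (z = 1/((-3354 - 284*(-302) - 2*(-302)²) - 398692) = 1/((-3354 + 85768 - 2*91204) - 398692) = 1/((-3354 + 85768 - 182408) - 398692) = 1/(-99994 - 398692) = 1/(-498686) = -1/498686 ≈ -2.0053e-6)
z + 199093 = -1/498686 + 199093 = 99284891797/498686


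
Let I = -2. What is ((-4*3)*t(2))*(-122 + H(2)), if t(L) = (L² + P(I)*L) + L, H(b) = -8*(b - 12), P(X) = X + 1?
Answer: 2016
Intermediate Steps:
P(X) = 1 + X
H(b) = 96 - 8*b (H(b) = -8*(-12 + b) = 96 - 8*b)
t(L) = L² (t(L) = (L² + (1 - 2)*L) + L = (L² - L) + L = L²)
((-4*3)*t(2))*(-122 + H(2)) = (-4*3*2²)*(-122 + (96 - 8*2)) = (-12*4)*(-122 + (96 - 16)) = -48*(-122 + 80) = -48*(-42) = 2016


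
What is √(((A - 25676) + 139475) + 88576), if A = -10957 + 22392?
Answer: √213810 ≈ 462.40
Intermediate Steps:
A = 11435
√(((A - 25676) + 139475) + 88576) = √(((11435 - 25676) + 139475) + 88576) = √((-14241 + 139475) + 88576) = √(125234 + 88576) = √213810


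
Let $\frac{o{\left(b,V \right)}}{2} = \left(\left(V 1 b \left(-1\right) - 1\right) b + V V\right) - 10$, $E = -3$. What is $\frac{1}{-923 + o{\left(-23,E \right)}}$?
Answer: $\frac{1}{2295} \approx 0.00043573$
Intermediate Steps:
$o{\left(b,V \right)} = -20 + 2 V^{2} + 2 b \left(-1 - V b\right)$ ($o{\left(b,V \right)} = 2 \left(\left(\left(V 1 b \left(-1\right) - 1\right) b + V V\right) - 10\right) = 2 \left(\left(\left(V b \left(-1\right) - 1\right) b + V^{2}\right) - 10\right) = 2 \left(\left(\left(V \left(- b\right) - 1\right) b + V^{2}\right) - 10\right) = 2 \left(\left(\left(- V b - 1\right) b + V^{2}\right) - 10\right) = 2 \left(\left(\left(-1 - V b\right) b + V^{2}\right) - 10\right) = 2 \left(\left(b \left(-1 - V b\right) + V^{2}\right) - 10\right) = 2 \left(\left(V^{2} + b \left(-1 - V b\right)\right) - 10\right) = 2 \left(-10 + V^{2} + b \left(-1 - V b\right)\right) = -20 + 2 V^{2} + 2 b \left(-1 - V b\right)$)
$\frac{1}{-923 + o{\left(-23,E \right)}} = \frac{1}{-923 - \left(-26 - 3174 - 18\right)} = \frac{1}{-923 + \left(-20 + 46 + 2 \cdot 9 - \left(-6\right) 529\right)} = \frac{1}{-923 + \left(-20 + 46 + 18 + 3174\right)} = \frac{1}{-923 + 3218} = \frac{1}{2295}$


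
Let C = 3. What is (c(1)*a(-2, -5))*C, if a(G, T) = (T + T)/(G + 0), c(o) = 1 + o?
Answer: 30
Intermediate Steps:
a(G, T) = 2*T/G (a(G, T) = (2*T)/G = 2*T/G)
(c(1)*a(-2, -5))*C = ((1 + 1)*(2*(-5)/(-2)))*3 = (2*(2*(-5)*(-1/2)))*3 = (2*5)*3 = 10*3 = 30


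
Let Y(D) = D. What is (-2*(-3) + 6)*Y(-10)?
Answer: -120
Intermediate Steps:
(-2*(-3) + 6)*Y(-10) = (-2*(-3) + 6)*(-10) = (6 + 6)*(-10) = 12*(-10) = -120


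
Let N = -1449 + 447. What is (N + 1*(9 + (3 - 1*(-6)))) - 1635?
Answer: -2619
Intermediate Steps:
N = -1002
(N + 1*(9 + (3 - 1*(-6)))) - 1635 = (-1002 + 1*(9 + (3 - 1*(-6)))) - 1635 = (-1002 + 1*(9 + (3 + 6))) - 1635 = (-1002 + 1*(9 + 9)) - 1635 = (-1002 + 1*18) - 1635 = (-1002 + 18) - 1635 = -984 - 1635 = -2619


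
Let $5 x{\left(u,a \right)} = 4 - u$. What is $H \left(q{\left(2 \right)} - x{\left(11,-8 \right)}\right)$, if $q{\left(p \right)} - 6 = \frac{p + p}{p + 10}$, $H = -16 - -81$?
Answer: $\frac{1508}{3} \approx 502.67$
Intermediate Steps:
$x{\left(u,a \right)} = \frac{4}{5} - \frac{u}{5}$ ($x{\left(u,a \right)} = \frac{4 - u}{5} = \frac{4}{5} - \frac{u}{5}$)
$H = 65$ ($H = -16 + 81 = 65$)
$q{\left(p \right)} = 6 + \frac{2 p}{10 + p}$ ($q{\left(p \right)} = 6 + \frac{p + p}{p + 10} = 6 + \frac{2 p}{10 + p}$)
$H \left(q{\left(2 \right)} - x{\left(11,-8 \right)}\right) = 65 \left(\frac{4 \left(15 + 2 \cdot 2\right)}{10 + 2} - \left(\frac{4}{5} - \frac{11}{5}\right)\right) = 65 \left(\frac{4 \left(15 + 4\right)}{12} - \left(\frac{4}{5} - \frac{11}{5}\right)\right) = 65 \left(4 \cdot \frac{1}{12} \cdot 19 - - \frac{7}{5}\right) = 65 \left(\frac{19}{3} + \frac{7}{5}\right) = 65 \cdot \frac{116}{15} = \frac{1508}{3}$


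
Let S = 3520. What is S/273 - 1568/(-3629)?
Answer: 13202144/990717 ≈ 13.326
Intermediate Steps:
S/273 - 1568/(-3629) = 3520/273 - 1568/(-3629) = 3520*(1/273) - 1568*(-1/3629) = 3520/273 + 1568/3629 = 13202144/990717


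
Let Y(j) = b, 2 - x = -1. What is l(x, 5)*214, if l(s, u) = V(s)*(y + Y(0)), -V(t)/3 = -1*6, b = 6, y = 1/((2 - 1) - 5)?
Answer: 22149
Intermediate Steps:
y = -¼ (y = 1/(1 - 5) = 1/(-4) = -¼ ≈ -0.25000)
V(t) = 18 (V(t) = -(-3)*6 = -3*(-6) = 18)
x = 3 (x = 2 - 1*(-1) = 2 + 1 = 3)
Y(j) = 6
l(s, u) = 207/2 (l(s, u) = 18*(-¼ + 6) = 18*(23/4) = 207/2)
l(x, 5)*214 = (207/2)*214 = 22149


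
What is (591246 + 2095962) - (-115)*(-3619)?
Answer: 2271023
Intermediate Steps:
(591246 + 2095962) - (-115)*(-3619) = 2687208 - 1*416185 = 2687208 - 416185 = 2271023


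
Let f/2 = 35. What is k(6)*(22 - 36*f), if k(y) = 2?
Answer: -4996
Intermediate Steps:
f = 70 (f = 2*35 = 70)
k(6)*(22 - 36*f) = 2*(22 - 36*70) = 2*(22 - 2520) = 2*(-2498) = -4996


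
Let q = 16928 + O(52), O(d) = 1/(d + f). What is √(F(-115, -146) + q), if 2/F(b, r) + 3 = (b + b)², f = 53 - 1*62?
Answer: √518225213132789/174967 ≈ 130.11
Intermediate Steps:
f = -9 (f = 53 - 62 = -9)
F(b, r) = 2/(-3 + 4*b²) (F(b, r) = 2/(-3 + (b + b)²) = 2/(-3 + (2*b)²) = 2/(-3 + 4*b²))
O(d) = 1/(-9 + d) (O(d) = 1/(d - 9) = 1/(-9 + d))
q = 727905/43 (q = 16928 + 1/(-9 + 52) = 16928 + 1/43 = 727905/43 ≈ 16928.)
√(F(-115, -146) + q) = √(2/(-3 + 4*(-115)²) + 727905/43) = √(2/(-3 + 4*13225) + 727905/43) = √(2/(-3 + 52900) + 727905/43) = √(2/52897 + 727905/43) = √(38503990871/2274571) = √518225213132789/174967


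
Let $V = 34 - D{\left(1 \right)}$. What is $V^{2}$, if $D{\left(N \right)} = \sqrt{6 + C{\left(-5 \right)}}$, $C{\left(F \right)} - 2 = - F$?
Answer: $\left(34 - \sqrt{13}\right)^{2} \approx 923.82$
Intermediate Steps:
$C{\left(F \right)} = 2 - F$
$D{\left(N \right)} = \sqrt{13}$ ($D{\left(N \right)} = \sqrt{6 + \left(2 - -5\right)} = \sqrt{6 + \left(2 + 5\right)} = \sqrt{6 + 7} = \sqrt{13}$)
$V = 34 - \sqrt{13} \approx 30.394$
$V^{2} = \left(34 - \sqrt{13}\right)^{2}$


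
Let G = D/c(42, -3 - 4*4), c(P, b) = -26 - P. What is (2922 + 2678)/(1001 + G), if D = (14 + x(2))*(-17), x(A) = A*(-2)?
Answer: 11200/2007 ≈ 5.5805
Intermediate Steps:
x(A) = -2*A
D = -170 (D = (14 - 2*2)*(-17) = (14 - 4)*(-17) = 10*(-17) = -170)
G = 5/2 (G = -170/(-26 - 1*42) = -170/(-26 - 42) = -170/(-68) = -170*(-1/68) = 5/2 ≈ 2.5000)
(2922 + 2678)/(1001 + G) = (2922 + 2678)/(1001 + 5/2) = 5600/(2007/2) = 5600*(2/2007) = 11200/2007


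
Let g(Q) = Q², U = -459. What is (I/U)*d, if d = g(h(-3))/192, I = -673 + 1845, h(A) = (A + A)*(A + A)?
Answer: -293/17 ≈ -17.235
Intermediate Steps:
h(A) = 4*A² (h(A) = (2*A)*(2*A) = 4*A²)
I = 1172
d = 27/4 (d = (4*(-3)²)²/192 = (4*9)²*(1/192) = 36²*(1/192) = 1296*(1/192) = 27/4 ≈ 6.7500)
(I/U)*d = (1172/(-459))*(27/4) = (1172*(-1/459))*(27/4) = -1172/459*27/4 = -293/17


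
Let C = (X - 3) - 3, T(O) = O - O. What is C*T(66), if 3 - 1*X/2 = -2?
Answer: 0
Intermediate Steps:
X = 10 (X = 6 - 2*(-2) = 6 + 4 = 10)
T(O) = 0
C = 4 (C = (10 - 3) - 3 = 7 - 3 = 4)
C*T(66) = 4*0 = 0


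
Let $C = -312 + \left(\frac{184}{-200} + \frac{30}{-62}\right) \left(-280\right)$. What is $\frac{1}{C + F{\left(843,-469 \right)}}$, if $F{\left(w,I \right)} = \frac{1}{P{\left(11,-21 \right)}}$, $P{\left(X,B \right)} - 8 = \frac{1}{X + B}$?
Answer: $\frac{12245}{994422} \approx 0.012314$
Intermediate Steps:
$P{\left(X,B \right)} = 8 + \frac{1}{B + X}$ ($P{\left(X,B \right)} = 8 + \frac{1}{X + B} = 8 + \frac{1}{B + X}$)
$F{\left(w,I \right)} = \frac{10}{79}$ ($F{\left(w,I \right)} = \frac{1}{\frac{1}{-21 + 11} \left(1 + 8 \left(-21\right) + 8 \cdot 11\right)} = \frac{1}{\frac{1}{-10} \left(1 - 168 + 88\right)} = \frac{1}{\left(- \frac{1}{10}\right) \left(-79\right)} = \frac{1}{\frac{79}{10}} = \frac{10}{79}$)
$C = \frac{12568}{155}$ ($C = -312 + \left(184 \left(- \frac{1}{200}\right) + 30 \left(- \frac{1}{62}\right)\right) \left(-280\right) = -312 + \left(- \frac{23}{25} - \frac{15}{31}\right) \left(-280\right) = -312 - - \frac{60928}{155} = -312 + \frac{60928}{155} = \frac{12568}{155} \approx 81.084$)
$\frac{1}{C + F{\left(843,-469 \right)}} = \frac{1}{\frac{12568}{155} + \frac{10}{79}} = \frac{1}{\frac{994422}{12245}} = \frac{12245}{994422}$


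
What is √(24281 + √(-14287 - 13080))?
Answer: √(24281 + I*√27367) ≈ 155.82 + 0.5308*I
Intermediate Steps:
√(24281 + √(-14287 - 13080)) = √(24281 + √(-27367)) = √(24281 + I*√27367)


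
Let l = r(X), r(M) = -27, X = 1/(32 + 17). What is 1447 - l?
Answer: 1474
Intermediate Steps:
X = 1/49 ≈ 0.020408
l = -27
1447 - l = 1447 - 1*(-27) = 1447 + 27 = 1474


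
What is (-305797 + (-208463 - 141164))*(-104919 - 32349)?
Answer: 89968741632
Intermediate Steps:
(-305797 + (-208463 - 141164))*(-104919 - 32349) = (-305797 - 349627)*(-137268) = -655424*(-137268) = 89968741632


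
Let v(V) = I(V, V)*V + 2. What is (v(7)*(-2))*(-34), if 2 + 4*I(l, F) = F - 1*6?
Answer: 17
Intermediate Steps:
I(l, F) = -2 + F/4 (I(l, F) = -½ + (F - 1*6)/4 = -½ + (F - 6)/4 = -½ + (-6 + F)/4 = -½ + (-3/2 + F/4) = -2 + F/4)
v(V) = 2 + V*(-2 + V/4) (v(V) = (-2 + V/4)*V + 2 = V*(-2 + V/4) + 2 = 2 + V*(-2 + V/4))
(v(7)*(-2))*(-34) = ((2 + (¼)*7*(-8 + 7))*(-2))*(-34) = ((2 + (¼)*7*(-1))*(-2))*(-34) = ((2 - 7/4)*(-2))*(-34) = ((¼)*(-2))*(-34) = -½*(-34) = 17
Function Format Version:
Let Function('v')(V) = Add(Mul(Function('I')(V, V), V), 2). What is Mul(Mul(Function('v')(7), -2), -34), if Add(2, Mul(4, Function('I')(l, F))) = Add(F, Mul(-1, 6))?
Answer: 17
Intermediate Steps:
Function('I')(l, F) = Add(-2, Mul(Rational(1, 4), F)) (Function('I')(l, F) = Add(Rational(-1, 2), Mul(Rational(1, 4), Add(F, Mul(-1, 6)))) = Add(Rational(-1, 2), Mul(Rational(1, 4), Add(F, -6))) = Add(Rational(-1, 2), Mul(Rational(1, 4), Add(-6, F))) = Add(Rational(-1, 2), Add(Rational(-3, 2), Mul(Rational(1, 4), F))) = Add(-2, Mul(Rational(1, 4), F)))
Function('v')(V) = Add(2, Mul(V, Add(-2, Mul(Rational(1, 4), V)))) (Function('v')(V) = Add(Mul(Add(-2, Mul(Rational(1, 4), V)), V), 2) = Add(Mul(V, Add(-2, Mul(Rational(1, 4), V))), 2) = Add(2, Mul(V, Add(-2, Mul(Rational(1, 4), V)))))
Mul(Mul(Function('v')(7), -2), -34) = Mul(Mul(Add(2, Mul(Rational(1, 4), 7, Add(-8, 7))), -2), -34) = Mul(Mul(Add(2, Mul(Rational(1, 4), 7, -1)), -2), -34) = Mul(Mul(Add(2, Rational(-7, 4)), -2), -34) = Mul(Mul(Rational(1, 4), -2), -34) = Mul(Rational(-1, 2), -34) = 17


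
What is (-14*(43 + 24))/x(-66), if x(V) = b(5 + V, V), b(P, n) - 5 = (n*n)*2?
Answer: -938/8717 ≈ -0.10761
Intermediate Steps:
b(P, n) = 5 + 2*n² (b(P, n) = 5 + (n*n)*2 = 5 + n²*2 = 5 + 2*n²)
x(V) = 5 + 2*V²
(-14*(43 + 24))/x(-66) = (-14*(43 + 24))/(5 + 2*(-66)²) = (-14*67)/(5 + 2*4356) = -938/(5 + 8712) = -938/8717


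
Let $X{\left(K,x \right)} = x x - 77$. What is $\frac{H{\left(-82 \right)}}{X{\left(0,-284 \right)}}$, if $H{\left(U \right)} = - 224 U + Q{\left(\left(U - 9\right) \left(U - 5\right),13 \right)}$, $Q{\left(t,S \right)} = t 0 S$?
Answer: $\frac{18368}{80579} \approx 0.22795$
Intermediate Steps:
$Q{\left(t,S \right)} = 0$ ($Q{\left(t,S \right)} = 0 S = 0$)
$X{\left(K,x \right)} = -77 + x^{2}$ ($X{\left(K,x \right)} = x^{2} - 77 = -77 + x^{2}$)
$H{\left(U \right)} = - 224 U$ ($H{\left(U \right)} = - 224 U + 0 = - 224 U$)
$\frac{H{\left(-82 \right)}}{X{\left(0,-284 \right)}} = \frac{\left(-224\right) \left(-82\right)}{-77 + \left(-284\right)^{2}} = \frac{18368}{-77 + 80656} = \frac{18368}{80579}$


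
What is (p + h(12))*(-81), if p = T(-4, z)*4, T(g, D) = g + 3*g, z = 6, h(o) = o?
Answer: 4212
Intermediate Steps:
T(g, D) = 4*g
p = -64 (p = (4*(-4))*4 = -16*4 = -64)
(p + h(12))*(-81) = (-64 + 12)*(-81) = -52*(-81) = 4212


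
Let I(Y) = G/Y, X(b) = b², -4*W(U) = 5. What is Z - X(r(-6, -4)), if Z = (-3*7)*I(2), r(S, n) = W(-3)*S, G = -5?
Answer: -15/4 ≈ -3.7500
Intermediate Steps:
W(U) = -5/4 (W(U) = -¼*5 = -5/4)
r(S, n) = -5*S/4
I(Y) = -5/Y
Z = 105/2 (Z = (-3*7)*(-5/2) = -(-105)/2 = -21*(-5/2) = 105/2 ≈ 52.500)
Z - X(r(-6, -4)) = 105/2 - (-5/4*(-6))² = 105/2 - (15/2)² = 105/2 - 1*225/4 = 105/2 - 225/4 = -15/4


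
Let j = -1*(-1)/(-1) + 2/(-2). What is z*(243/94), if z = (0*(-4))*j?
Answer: 0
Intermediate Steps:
j = -2 (j = 1*(-1) + 2*(-1/2) = -1 - 1 = -2)
z = 0 (z = (0*(-4))*(-2) = 0*(-2) = 0)
z*(243/94) = 0*(243/94) = 0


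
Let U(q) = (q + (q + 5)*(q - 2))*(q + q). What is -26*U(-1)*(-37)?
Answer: 25012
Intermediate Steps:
U(q) = 2*q*(q + (-2 + q)*(5 + q)) (U(q) = (q + (5 + q)*(-2 + q))*(2*q) = (q + (-2 + q)*(5 + q))*(2*q) = 2*q*(q + (-2 + q)*(5 + q)))
-26*U(-1)*(-37) = -52*(-1)*(-10 + (-1)² + 4*(-1))*(-37) = -52*(-1)*(-10 + 1 - 4)*(-37) = -52*(-1)*(-13)*(-37) = -26*26*(-37) = -676*(-37) = 25012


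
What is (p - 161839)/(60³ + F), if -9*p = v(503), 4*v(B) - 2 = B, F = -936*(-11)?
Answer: -832387/1163808 ≈ -0.71523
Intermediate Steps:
F = 10296
v(B) = ½ + B/4
p = -505/36 (p = -(½ + (¼)*503)/9 = -(½ + 503/4)/9 = -⅑*505/4 = -505/36 ≈ -14.028)
(p - 161839)/(60³ + F) = (-505/36 - 161839)/(60³ + 10296) = -5826709/(36*(216000 + 10296)) = -5826709/36/226296 = -5826709/36*1/226296 = -832387/1163808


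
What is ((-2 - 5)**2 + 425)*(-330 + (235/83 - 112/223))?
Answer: -2874744114/18509 ≈ -1.5532e+5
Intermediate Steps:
((-2 - 5)**2 + 425)*(-330 + (235/83 - 112/223)) = ((-7)**2 + 425)*(-330 + (235*(1/83) - 112*1/223)) = (49 + 425)*(-330 + (235/83 - 112/223)) = 474*(-330 + 43109/18509) = 474*(-6064861/18509) = -2874744114/18509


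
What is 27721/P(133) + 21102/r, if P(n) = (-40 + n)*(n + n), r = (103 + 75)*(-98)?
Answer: -36143/405573 ≈ -0.089116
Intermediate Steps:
r = -17444 (r = 178*(-98) = -17444)
P(n) = 2*n*(-40 + n) (P(n) = (-40 + n)*(2*n) = 2*n*(-40 + n))
27721/P(133) + 21102/r = 27721/((2*133*(-40 + 133))) + 21102/(-17444) = 27721/((2*133*93)) + 21102*(-1/17444) = 27721/24738 - 10551/8722 = 27721*(1/24738) - 10551/8722 = 1459/1302 - 10551/8722 = -36143/405573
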